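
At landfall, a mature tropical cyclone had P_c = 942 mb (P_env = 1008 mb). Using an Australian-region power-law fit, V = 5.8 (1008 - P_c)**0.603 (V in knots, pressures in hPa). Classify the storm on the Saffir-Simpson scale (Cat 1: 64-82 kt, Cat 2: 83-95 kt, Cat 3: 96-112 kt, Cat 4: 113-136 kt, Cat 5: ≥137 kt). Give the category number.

ΔP = 1008 − 942 = 66 mb.
V ≈ 5.8 × 66^0.603 = 5.8 × 12.51 ≈ 73 kt.
73 kt falls in the Category 1 band.

1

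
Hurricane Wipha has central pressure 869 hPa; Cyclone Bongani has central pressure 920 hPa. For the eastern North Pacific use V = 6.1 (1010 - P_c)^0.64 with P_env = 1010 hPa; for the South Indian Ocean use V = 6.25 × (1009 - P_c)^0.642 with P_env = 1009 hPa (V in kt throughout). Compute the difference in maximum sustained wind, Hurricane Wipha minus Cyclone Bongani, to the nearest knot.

33 kt

Hurricane Wipha: ΔP = 141; V ≈ 6.1 × 141^0.64 ≈ 144.82 kt.
Cyclone Bongani: ΔP = 89; V ≈ 6.25 × 89^0.642 ≈ 111.53 kt.
Difference ≈ 144.82 − 111.53 = 33.29 → 33 kt.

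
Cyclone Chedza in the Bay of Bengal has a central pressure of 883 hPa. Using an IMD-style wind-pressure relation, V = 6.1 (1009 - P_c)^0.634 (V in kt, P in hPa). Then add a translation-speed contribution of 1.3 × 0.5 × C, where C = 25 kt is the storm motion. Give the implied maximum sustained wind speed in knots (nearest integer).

147 kt

ΔP = 1009 − 883 = 126 hPa.
126^0.634 ≈ 21.460.
V ≈ 6.1 × 21.460 ≈ 130.9 kt.
Translation term: 1.3 × 0.5 × 25 = 16.25 kt.
Corrected V ≈ 147.15 kt → 147 kt.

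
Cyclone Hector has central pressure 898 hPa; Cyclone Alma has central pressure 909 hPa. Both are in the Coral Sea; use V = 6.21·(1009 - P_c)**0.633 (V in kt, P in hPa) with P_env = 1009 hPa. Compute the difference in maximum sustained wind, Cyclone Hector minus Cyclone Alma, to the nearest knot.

8 kt

Cyclone Hector: ΔP = 111; V ≈ 6.21 × 111^0.633 ≈ 122.40 kt.
Cyclone Alma: ΔP = 100; V ≈ 6.21 × 100^0.633 ≈ 114.58 kt.
Difference ≈ 122.40 − 114.58 = 7.82 → 8 kt.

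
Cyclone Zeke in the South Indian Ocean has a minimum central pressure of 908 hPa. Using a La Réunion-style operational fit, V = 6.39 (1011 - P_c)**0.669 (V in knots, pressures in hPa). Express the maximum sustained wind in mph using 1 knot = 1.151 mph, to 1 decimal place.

ΔP = 1011 − 908 = 103 hPa.
V ≈ 6.39 × 103^0.669 = 6.39 × 22.212 ≈ 141.935 kt.
141.935 × 1.151 ≈ 163.37 mph → 163.4 mph.

163.4 mph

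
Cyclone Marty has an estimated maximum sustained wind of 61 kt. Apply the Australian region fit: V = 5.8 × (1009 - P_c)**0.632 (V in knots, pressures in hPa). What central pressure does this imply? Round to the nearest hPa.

ΔP = (V / 5.8)^(1/0.632) = (61/5.8)^1.582.
61/5.8 = 10.517; 10.517^1.582 ≈ 41.39 hPa.
P_c = 1009 − 41.39 = 967.61 ≈ 968 hPa.

968 hPa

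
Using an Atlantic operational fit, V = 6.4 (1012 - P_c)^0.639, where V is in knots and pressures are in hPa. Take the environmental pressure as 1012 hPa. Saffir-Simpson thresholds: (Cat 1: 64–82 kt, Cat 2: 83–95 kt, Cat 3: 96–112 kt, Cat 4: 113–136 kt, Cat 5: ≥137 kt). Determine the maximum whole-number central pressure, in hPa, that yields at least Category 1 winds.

975 hPa

Category 1 begins at V = 64 kt.
Required ΔP = (64/6.4)^(1/0.639) = 10.000^1.565 ≈ 36.72 hPa.
P_c ≤ 1012 − 36.72 = 975.28, so the highest integer P_c is 975 hPa.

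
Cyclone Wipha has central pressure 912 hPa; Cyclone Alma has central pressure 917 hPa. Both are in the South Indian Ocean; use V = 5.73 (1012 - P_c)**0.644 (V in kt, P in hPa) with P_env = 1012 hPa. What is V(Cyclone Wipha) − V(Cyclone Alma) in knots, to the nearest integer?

4 kt

Cyclone Wipha: ΔP = 100; V ≈ 5.73 × 100^0.644 ≈ 111.21 kt.
Cyclone Alma: ΔP = 95; V ≈ 5.73 × 95^0.644 ≈ 107.60 kt.
Difference ≈ 111.21 − 107.60 = 3.61 → 4 kt.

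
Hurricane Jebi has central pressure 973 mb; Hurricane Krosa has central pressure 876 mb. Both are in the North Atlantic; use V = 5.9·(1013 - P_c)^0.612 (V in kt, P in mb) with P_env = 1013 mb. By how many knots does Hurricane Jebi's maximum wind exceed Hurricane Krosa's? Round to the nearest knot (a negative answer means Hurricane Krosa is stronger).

-63 kt

Hurricane Jebi: ΔP = 40; V ≈ 5.9 × 40^0.612 ≈ 56.40 kt.
Hurricane Krosa: ΔP = 137; V ≈ 5.9 × 137^0.612 ≈ 119.82 kt.
Difference ≈ 56.40 − 119.82 = -63.42 → -63 kt.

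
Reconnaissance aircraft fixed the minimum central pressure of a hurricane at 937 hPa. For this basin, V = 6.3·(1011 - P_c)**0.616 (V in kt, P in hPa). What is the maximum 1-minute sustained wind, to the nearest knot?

89 kt

ΔP = 1011 − 937 = 74 hPa.
74^0.616 ≈ 14.173.
V ≈ 6.3 × 14.173 ≈ 89.3 kt.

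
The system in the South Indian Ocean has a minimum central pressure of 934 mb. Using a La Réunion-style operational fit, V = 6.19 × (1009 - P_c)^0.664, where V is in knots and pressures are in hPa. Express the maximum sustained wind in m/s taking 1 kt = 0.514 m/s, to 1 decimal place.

55.9 m/s

ΔP = 1009 − 934 = 75 mb.
V ≈ 6.19 × 75^0.664 = 6.19 × 17.581 ≈ 108.826 kt.
108.826 × 0.514 ≈ 55.94 m/s → 55.9 m/s.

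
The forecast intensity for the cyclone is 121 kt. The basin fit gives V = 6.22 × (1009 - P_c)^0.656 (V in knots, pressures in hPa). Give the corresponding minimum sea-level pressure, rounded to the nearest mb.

917 mb

ΔP = (V / 6.22)^(1/0.656) = (121/6.22)^1.524.
121/6.22 = 19.453; 19.453^1.524 ≈ 92.24 mb.
P_c = 1009 − 92.24 = 916.76 ≈ 917 mb.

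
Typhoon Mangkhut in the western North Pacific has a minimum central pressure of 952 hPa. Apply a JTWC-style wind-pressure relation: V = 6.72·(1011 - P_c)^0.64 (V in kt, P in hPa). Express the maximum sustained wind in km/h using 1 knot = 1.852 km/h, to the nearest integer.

ΔP = 1011 − 952 = 59 hPa.
V ≈ 6.72 × 59^0.64 = 6.72 × 13.594 ≈ 91.351 kt.
91.351 × 1.852 ≈ 169.18 km/h → 169 km/h.

169 km/h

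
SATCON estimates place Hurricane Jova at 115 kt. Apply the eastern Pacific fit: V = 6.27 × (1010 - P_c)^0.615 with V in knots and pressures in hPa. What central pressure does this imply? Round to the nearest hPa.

ΔP = (V / 6.27)^(1/0.615) = (115/6.27)^1.626.
115/6.27 = 18.341; 18.341^1.626 ≈ 113.33 hPa.
P_c = 1010 − 113.33 = 896.67 ≈ 897 hPa.

897 hPa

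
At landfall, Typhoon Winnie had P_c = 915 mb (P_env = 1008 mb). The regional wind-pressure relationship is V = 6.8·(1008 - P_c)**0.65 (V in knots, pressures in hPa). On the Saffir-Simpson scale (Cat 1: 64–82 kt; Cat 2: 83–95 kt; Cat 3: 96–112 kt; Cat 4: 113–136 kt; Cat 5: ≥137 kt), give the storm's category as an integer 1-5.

ΔP = 1008 − 915 = 93 mb.
V ≈ 6.8 × 93^0.65 = 6.8 × 19.03 ≈ 129 kt.
129 kt falls in the Category 4 band.

4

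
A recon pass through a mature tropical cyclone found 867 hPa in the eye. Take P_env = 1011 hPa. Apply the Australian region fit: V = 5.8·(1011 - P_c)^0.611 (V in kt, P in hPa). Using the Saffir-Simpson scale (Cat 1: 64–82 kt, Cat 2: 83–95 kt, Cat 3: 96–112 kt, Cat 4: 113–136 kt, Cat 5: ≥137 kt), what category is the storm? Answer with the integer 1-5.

ΔP = 1011 − 867 = 144 hPa.
V ≈ 5.8 × 144^0.611 = 5.8 × 20.83 ≈ 121 kt.
121 kt falls in the Category 4 band.

4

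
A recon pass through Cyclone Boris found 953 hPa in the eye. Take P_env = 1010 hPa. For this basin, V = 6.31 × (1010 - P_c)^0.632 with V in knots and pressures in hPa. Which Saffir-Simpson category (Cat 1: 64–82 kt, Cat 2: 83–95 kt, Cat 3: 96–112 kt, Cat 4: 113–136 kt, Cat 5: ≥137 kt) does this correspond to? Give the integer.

1

ΔP = 1010 − 953 = 57 hPa.
V ≈ 6.31 × 57^0.632 = 6.31 × 12.87 ≈ 81 kt.
81 kt falls in the Category 1 band.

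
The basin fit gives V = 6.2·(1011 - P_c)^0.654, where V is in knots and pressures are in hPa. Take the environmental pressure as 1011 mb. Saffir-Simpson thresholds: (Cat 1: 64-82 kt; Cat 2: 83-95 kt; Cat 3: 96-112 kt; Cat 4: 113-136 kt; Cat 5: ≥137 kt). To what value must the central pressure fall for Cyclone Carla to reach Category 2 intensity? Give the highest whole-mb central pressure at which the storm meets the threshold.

958 mb

Category 2 begins at V = 83 kt.
Required ΔP = (83/6.2)^(1/0.654) = 13.387^1.529 ≈ 52.82 mb.
P_c ≤ 1011 − 52.82 = 958.18, so the highest integer P_c is 958 mb.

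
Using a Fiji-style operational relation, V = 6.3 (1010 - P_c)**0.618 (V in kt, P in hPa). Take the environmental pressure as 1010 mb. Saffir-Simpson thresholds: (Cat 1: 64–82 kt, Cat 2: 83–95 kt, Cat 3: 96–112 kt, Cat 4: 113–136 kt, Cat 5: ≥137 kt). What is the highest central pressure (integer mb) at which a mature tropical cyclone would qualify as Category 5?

Category 5 begins at V = 137 kt.
Required ΔP = (137/6.3)^(1/0.618) = 21.746^1.618 ≈ 145.90 mb.
P_c ≤ 1010 − 145.90 = 864.10, so the highest integer P_c is 864 mb.

864 mb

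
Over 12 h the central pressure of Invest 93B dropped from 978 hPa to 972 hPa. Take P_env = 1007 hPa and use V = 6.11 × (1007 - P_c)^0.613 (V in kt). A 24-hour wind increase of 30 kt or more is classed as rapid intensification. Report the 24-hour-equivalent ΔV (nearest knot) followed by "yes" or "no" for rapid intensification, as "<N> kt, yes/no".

V₁: ΔP = 29, V ≈ 6.11 × 29^0.613 ≈ 48.14 kt.
V₂: ΔP = 35, V ≈ 6.11 × 35^0.613 ≈ 54.02 kt.
ΔV over 12 h = 5.88 kt → 24 h equivalent = 5.88 × 24/12 ≈ 11.76 kt.
12 kt < 30 kt ⇒ not rapid intensification.

12 kt, no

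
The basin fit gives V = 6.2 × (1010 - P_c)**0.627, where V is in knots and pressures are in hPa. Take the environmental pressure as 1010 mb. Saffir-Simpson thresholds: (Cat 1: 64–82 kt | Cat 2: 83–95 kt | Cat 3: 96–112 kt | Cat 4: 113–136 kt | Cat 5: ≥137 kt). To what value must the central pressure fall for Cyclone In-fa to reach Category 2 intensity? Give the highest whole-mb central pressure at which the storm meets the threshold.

947 mb

Category 2 begins at V = 83 kt.
Required ΔP = (83/6.2)^(1/0.627) = 13.387^1.595 ≈ 62.65 mb.
P_c ≤ 1010 − 62.65 = 947.35, so the highest integer P_c is 947 mb.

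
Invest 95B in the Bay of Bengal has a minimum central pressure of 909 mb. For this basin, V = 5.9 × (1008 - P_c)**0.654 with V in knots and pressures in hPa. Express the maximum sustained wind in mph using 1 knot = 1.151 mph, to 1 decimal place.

ΔP = 1008 − 909 = 99 mb.
V ≈ 5.9 × 99^0.654 = 5.9 × 20.190 ≈ 119.123 kt.
119.123 × 1.151 ≈ 137.11 mph → 137.1 mph.

137.1 mph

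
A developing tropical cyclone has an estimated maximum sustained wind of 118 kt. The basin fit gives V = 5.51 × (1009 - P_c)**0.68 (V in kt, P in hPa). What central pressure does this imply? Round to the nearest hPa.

ΔP = (V / 5.51)^(1/0.68) = (118/5.51)^1.471.
118/5.51 = 21.416; 21.416^1.471 ≈ 90.56 hPa.
P_c = 1009 − 90.56 = 918.44 ≈ 918 hPa.

918 hPa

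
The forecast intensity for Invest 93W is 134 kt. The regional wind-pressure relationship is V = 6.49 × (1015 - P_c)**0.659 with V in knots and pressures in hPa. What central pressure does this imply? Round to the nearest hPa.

916 hPa

ΔP = (V / 6.49)^(1/0.659) = (134/6.49)^1.517.
134/6.49 = 20.647; 20.647^1.517 ≈ 98.91 hPa.
P_c = 1015 − 98.91 = 916.09 ≈ 916 hPa.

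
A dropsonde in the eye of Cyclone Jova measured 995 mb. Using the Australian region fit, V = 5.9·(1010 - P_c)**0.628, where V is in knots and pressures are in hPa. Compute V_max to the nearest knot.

32 kt

ΔP = 1010 − 995 = 15 mb.
15^0.628 ≈ 5.478.
V ≈ 5.9 × 5.478 ≈ 32.3 kt.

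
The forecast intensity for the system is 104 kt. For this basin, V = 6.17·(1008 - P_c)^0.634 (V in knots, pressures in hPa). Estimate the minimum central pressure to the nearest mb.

ΔP = (V / 6.17)^(1/0.634) = (104/6.17)^1.577.
104/6.17 = 16.856; 16.856^1.577 ≈ 86.09 mb.
P_c = 1008 − 86.09 = 921.91 ≈ 922 mb.

922 mb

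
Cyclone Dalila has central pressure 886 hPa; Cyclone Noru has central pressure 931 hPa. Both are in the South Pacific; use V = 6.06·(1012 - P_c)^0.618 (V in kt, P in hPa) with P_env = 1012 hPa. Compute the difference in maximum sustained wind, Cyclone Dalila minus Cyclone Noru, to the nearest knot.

Cyclone Dalila: ΔP = 126; V ≈ 6.06 × 126^0.618 ≈ 120.37 kt.
Cyclone Noru: ΔP = 81; V ≈ 6.06 × 81^0.618 ≈ 91.60 kt.
Difference ≈ 120.37 − 91.60 = 28.77 → 29 kt.

29 kt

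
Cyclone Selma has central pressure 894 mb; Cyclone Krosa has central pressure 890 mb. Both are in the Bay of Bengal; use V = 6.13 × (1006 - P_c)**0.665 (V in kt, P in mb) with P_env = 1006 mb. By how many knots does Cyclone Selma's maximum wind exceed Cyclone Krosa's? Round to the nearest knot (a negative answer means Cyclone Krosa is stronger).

Cyclone Selma: ΔP = 112; V ≈ 6.13 × 112^0.665 ≈ 141.32 kt.
Cyclone Krosa: ΔP = 116; V ≈ 6.13 × 116^0.665 ≈ 144.65 kt.
Difference ≈ 141.32 − 144.65 = -3.33 → -3 kt.

-3 kt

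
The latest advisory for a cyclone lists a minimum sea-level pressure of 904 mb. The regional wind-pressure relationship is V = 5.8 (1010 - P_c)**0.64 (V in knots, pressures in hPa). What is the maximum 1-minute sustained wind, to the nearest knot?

115 kt

ΔP = 1010 − 904 = 106 mb.
106^0.64 ≈ 19.779.
V ≈ 5.8 × 19.779 ≈ 114.7 kt.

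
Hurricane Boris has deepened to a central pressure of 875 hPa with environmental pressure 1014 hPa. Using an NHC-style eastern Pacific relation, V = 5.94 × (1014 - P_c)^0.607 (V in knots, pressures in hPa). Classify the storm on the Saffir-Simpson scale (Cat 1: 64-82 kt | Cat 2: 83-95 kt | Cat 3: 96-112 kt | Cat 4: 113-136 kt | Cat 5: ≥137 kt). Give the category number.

4

ΔP = 1014 − 875 = 139 hPa.
V ≈ 5.94 × 139^0.607 = 5.94 × 19.99 ≈ 119 kt.
119 kt falls in the Category 4 band.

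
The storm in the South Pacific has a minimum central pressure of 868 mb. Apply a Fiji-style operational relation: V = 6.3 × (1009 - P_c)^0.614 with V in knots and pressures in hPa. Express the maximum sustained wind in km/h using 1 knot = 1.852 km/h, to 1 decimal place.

243.6 km/h

ΔP = 1009 − 868 = 141 mb.
V ≈ 6.3 × 141^0.614 = 6.3 × 20.875 ≈ 131.511 kt.
131.511 × 1.852 ≈ 243.56 km/h → 243.6 km/h.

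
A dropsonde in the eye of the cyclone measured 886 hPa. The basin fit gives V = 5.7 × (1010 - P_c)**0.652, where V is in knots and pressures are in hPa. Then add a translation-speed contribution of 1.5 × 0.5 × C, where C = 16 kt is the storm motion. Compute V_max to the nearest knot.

144 kt

ΔP = 1010 − 886 = 124 hPa.
124^0.652 ≈ 23.169.
V ≈ 5.7 × 23.169 ≈ 132.1 kt.
Translation term: 1.5 × 0.5 × 16 = 12 kt.
Corrected V ≈ 144.1 kt → 144 kt.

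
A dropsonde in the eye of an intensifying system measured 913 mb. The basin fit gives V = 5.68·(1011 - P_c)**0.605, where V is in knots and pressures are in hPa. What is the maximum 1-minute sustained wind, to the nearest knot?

ΔP = 1011 − 913 = 98 mb.
98^0.605 ≈ 16.021.
V ≈ 5.68 × 16.021 ≈ 91.0 kt.

91 kt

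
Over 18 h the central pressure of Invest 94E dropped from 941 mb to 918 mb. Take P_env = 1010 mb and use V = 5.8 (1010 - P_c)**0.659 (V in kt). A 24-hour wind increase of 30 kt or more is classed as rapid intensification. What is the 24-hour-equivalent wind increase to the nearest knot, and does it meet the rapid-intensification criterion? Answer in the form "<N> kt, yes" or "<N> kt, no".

V₁: ΔP = 69, V ≈ 5.8 × 69^0.659 ≈ 94.46 kt.
V₂: ΔP = 92, V ≈ 5.8 × 92^0.659 ≈ 114.17 kt.
ΔV over 18 h = 19.71 kt → 24 h equivalent = 19.71 × 24/18 ≈ 26.28 kt.
26 kt < 30 kt ⇒ not rapid intensification.

26 kt, no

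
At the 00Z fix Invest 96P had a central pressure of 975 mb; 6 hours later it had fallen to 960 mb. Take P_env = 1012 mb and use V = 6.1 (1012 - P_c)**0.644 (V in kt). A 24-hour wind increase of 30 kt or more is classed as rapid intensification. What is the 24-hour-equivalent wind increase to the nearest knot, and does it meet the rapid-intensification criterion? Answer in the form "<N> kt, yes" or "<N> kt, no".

61 kt, yes

V₁: ΔP = 37, V ≈ 6.1 × 37^0.644 ≈ 62.41 kt.
V₂: ΔP = 52, V ≈ 6.1 × 52^0.644 ≈ 77.70 kt.
ΔV over 6 h = 15.29 kt → 24 h equivalent = 15.29 × 24/6 ≈ 61.16 kt.
61 kt ≥ 30 kt ⇒ rapid intensification.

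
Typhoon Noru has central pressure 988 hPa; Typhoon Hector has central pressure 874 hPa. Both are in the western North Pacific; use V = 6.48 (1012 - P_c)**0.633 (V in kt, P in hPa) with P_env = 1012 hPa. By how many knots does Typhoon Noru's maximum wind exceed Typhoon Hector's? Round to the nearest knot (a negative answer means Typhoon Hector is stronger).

Typhoon Noru: ΔP = 24; V ≈ 6.48 × 24^0.633 ≈ 48.44 kt.
Typhoon Hector: ΔP = 138; V ≈ 6.48 × 138^0.633 ≈ 146.59 kt.
Difference ≈ 48.44 − 146.59 = -98.15 → -98 kt.

-98 kt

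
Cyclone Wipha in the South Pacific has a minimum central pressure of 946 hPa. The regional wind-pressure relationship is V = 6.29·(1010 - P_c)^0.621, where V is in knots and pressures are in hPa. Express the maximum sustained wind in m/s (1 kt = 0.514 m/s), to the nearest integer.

ΔP = 1010 − 946 = 64 hPa.
V ≈ 6.29 × 64^0.621 = 6.29 × 13.232 ≈ 83.232 kt.
83.232 × 0.514 ≈ 42.78 m/s → 43 m/s.

43 m/s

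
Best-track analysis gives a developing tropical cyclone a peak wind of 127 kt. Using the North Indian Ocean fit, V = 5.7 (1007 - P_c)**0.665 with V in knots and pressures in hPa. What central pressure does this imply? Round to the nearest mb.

ΔP = (V / 5.7)^(1/0.665) = (127/5.7)^1.504.
127/5.7 = 22.281; 22.281^1.504 ≈ 106.40 mb.
P_c = 1007 − 106.40 = 900.60 ≈ 901 mb.

901 mb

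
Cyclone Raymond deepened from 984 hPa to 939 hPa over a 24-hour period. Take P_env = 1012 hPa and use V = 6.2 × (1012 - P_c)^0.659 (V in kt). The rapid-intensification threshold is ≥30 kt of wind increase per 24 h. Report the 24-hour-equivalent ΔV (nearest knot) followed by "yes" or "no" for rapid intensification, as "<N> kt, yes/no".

49 kt, yes

V₁: ΔP = 28, V ≈ 6.2 × 28^0.659 ≈ 55.73 kt.
V₂: ΔP = 73, V ≈ 6.2 × 73^0.659 ≈ 104.79 kt.
ΔV over 24 h = 49.06 kt → 24 h equivalent = 49.06 × 24/24 ≈ 49.06 kt.
49 kt ≥ 30 kt ⇒ rapid intensification.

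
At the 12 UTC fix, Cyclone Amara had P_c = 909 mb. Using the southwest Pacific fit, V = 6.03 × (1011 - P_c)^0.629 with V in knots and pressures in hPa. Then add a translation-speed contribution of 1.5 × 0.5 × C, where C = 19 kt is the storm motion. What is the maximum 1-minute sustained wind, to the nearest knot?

ΔP = 1011 − 909 = 102 mb.
102^0.629 ≈ 18.340.
V ≈ 6.03 × 18.340 ≈ 110.6 kt.
Translation term: 1.5 × 0.5 × 19 = 14.25 kt.
Corrected V ≈ 124.85 kt → 125 kt.

125 kt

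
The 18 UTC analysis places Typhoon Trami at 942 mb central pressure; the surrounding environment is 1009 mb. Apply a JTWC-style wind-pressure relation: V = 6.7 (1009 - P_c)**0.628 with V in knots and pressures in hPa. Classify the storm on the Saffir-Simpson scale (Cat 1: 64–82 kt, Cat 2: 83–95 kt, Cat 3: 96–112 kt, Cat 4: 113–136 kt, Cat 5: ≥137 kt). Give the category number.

2

ΔP = 1009 − 942 = 67 mb.
V ≈ 6.7 × 67^0.628 = 6.7 × 14.02 ≈ 94 kt.
94 kt falls in the Category 2 band.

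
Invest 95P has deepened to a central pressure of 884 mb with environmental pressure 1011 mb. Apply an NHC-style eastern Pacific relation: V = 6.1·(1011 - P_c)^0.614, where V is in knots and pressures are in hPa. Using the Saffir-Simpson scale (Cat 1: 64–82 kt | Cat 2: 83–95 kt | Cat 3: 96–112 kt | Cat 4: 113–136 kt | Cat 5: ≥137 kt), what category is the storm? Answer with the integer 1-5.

ΔP = 1011 − 884 = 127 mb.
V ≈ 6.1 × 127^0.614 = 6.1 × 19.58 ≈ 119 kt.
119 kt falls in the Category 4 band.

4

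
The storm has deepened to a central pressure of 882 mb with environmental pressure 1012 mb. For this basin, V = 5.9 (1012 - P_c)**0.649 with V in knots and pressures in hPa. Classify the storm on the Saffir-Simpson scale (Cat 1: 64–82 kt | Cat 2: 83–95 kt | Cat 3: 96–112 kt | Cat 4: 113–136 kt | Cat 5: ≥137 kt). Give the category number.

ΔP = 1012 − 882 = 130 mb.
V ≈ 5.9 × 130^0.649 = 5.9 × 23.55 ≈ 139 kt.
139 kt falls in the Category 5 band.

5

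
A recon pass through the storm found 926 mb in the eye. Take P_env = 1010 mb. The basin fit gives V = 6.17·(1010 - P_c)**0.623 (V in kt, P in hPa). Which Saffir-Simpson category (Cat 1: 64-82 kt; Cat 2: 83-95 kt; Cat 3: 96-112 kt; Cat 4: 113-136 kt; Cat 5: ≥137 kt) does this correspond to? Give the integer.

3

ΔP = 1010 − 926 = 84 mb.
V ≈ 6.17 × 84^0.623 = 6.17 × 15.81 ≈ 98 kt.
98 kt falls in the Category 3 band.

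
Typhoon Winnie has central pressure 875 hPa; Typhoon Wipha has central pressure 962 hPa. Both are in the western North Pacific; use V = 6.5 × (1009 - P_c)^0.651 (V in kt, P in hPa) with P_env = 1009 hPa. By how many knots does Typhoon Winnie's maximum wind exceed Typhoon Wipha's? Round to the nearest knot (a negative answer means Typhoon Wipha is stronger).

Typhoon Winnie: ΔP = 134; V ≈ 6.5 × 134^0.651 ≈ 157.64 kt.
Typhoon Wipha: ΔP = 47; V ≈ 6.5 × 47^0.651 ≈ 79.70 kt.
Difference ≈ 157.64 − 79.70 = 77.94 → 78 kt.

78 kt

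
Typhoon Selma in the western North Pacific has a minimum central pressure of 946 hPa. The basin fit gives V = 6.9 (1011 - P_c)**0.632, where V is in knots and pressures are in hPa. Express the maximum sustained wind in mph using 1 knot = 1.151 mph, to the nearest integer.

111 mph

ΔP = 1011 − 946 = 65 hPa.
V ≈ 6.9 × 65^0.632 = 6.9 × 13.988 ≈ 96.518 kt.
96.518 × 1.151 ≈ 111.09 mph → 111 mph.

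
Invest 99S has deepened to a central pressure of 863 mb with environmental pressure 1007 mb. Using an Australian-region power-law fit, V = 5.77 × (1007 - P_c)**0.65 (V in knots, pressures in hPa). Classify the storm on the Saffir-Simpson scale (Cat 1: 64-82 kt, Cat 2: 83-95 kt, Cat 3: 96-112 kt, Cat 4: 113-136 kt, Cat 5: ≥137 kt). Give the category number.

ΔP = 1007 − 863 = 144 mb.
V ≈ 5.77 × 144^0.65 = 5.77 × 25.29 ≈ 146 kt.
146 kt falls in the Category 5 band.

5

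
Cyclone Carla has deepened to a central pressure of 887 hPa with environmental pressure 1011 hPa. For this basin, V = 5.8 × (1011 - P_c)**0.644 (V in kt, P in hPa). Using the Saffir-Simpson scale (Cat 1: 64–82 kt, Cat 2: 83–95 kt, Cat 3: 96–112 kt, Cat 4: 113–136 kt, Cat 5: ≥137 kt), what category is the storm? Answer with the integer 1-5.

ΔP = 1011 − 887 = 124 hPa.
V ≈ 5.8 × 124^0.644 = 5.8 × 22.29 ≈ 129 kt.
129 kt falls in the Category 4 band.

4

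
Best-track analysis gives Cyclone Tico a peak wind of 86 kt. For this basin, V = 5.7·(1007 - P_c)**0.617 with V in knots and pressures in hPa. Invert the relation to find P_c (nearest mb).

ΔP = (V / 5.7)^(1/0.617) = (86/5.7)^1.621.
86/5.7 = 15.088; 15.088^1.621 ≈ 81.33 mb.
P_c = 1007 − 81.33 = 925.67 ≈ 926 mb.

926 mb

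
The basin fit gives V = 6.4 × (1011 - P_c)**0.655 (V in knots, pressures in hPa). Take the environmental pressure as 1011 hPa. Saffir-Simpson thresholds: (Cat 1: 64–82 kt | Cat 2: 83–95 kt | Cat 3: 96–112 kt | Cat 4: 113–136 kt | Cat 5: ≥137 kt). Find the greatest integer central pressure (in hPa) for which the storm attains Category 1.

Category 1 begins at V = 64 kt.
Required ΔP = (64/6.4)^(1/0.655) = 10.000^1.527 ≈ 33.63 hPa.
P_c ≤ 1011 − 33.63 = 977.37, so the highest integer P_c is 977 hPa.

977 hPa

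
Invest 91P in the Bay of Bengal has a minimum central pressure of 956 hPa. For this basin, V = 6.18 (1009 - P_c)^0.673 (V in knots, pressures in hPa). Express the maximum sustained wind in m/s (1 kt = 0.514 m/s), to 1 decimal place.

46.0 m/s

ΔP = 1009 − 956 = 53 hPa.
V ≈ 6.18 × 53^0.673 = 6.18 × 14.469 ≈ 89.418 kt.
89.418 × 0.514 ≈ 45.96 m/s → 46.0 m/s.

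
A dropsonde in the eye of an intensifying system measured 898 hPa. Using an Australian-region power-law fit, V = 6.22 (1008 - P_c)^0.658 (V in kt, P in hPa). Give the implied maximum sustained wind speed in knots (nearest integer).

ΔP = 1008 − 898 = 110 hPa.
110^0.658 ≈ 22.041.
V ≈ 6.22 × 22.041 ≈ 137.1 kt.

137 kt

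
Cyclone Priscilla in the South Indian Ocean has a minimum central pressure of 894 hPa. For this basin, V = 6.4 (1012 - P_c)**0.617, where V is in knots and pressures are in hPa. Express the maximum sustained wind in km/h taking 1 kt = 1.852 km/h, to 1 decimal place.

225.0 km/h

ΔP = 1012 − 894 = 118 hPa.
V ≈ 6.4 × 118^0.617 = 6.4 × 18.982 ≈ 121.487 kt.
121.487 × 1.852 ≈ 224.99 km/h → 225.0 km/h.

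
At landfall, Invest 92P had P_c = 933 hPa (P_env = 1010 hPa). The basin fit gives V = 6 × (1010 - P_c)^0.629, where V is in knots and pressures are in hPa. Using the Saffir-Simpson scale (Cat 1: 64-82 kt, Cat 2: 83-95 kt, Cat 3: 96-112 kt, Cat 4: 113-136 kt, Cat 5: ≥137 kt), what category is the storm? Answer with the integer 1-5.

2

ΔP = 1010 − 933 = 77 hPa.
V ≈ 6 × 77^0.629 = 6 × 15.37 ≈ 92 kt.
92 kt falls in the Category 2 band.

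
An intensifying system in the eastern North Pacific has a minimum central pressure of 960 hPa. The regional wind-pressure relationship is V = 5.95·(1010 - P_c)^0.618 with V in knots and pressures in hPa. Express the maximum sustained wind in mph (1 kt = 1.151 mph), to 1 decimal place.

76.8 mph

ΔP = 1010 − 960 = 50 hPa.
V ≈ 5.95 × 50^0.618 = 5.95 × 11.219 ≈ 66.754 kt.
66.754 × 1.151 ≈ 76.83 mph → 76.8 mph.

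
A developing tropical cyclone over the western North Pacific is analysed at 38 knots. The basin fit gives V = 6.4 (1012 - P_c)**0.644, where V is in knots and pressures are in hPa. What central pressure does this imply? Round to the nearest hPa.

996 hPa

ΔP = (V / 6.4)^(1/0.644) = (38/6.4)^1.553.
38/6.4 = 5.938; 5.938^1.553 ≈ 15.89 hPa.
P_c = 1012 − 15.89 = 996.11 ≈ 996 hPa.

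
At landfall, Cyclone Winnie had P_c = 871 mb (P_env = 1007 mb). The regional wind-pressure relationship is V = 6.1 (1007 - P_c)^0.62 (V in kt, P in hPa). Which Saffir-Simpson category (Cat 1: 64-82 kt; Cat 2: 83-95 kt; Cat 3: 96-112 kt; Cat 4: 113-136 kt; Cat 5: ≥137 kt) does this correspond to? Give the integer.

ΔP = 1007 − 871 = 136 mb.
V ≈ 6.1 × 136^0.62 = 6.1 × 21.03 ≈ 128 kt.
128 kt falls in the Category 4 band.

4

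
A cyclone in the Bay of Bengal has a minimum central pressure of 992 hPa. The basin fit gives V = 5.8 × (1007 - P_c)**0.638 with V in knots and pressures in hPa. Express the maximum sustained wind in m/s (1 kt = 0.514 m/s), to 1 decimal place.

16.8 m/s

ΔP = 1007 − 992 = 15 hPa.
V ≈ 5.8 × 15^0.638 = 5.8 × 5.628 ≈ 32.642 kt.
32.642 × 0.514 ≈ 16.78 m/s → 16.8 m/s.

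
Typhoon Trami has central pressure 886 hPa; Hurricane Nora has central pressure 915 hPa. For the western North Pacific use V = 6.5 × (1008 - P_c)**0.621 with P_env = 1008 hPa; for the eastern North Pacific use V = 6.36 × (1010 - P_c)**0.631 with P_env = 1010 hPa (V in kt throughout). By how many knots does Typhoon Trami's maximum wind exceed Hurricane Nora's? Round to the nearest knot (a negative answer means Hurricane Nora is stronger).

Typhoon Trami: ΔP = 122; V ≈ 6.5 × 122^0.621 ≈ 128.39 kt.
Hurricane Nora: ΔP = 95; V ≈ 6.36 × 95^0.631 ≈ 112.56 kt.
Difference ≈ 128.39 − 112.56 = 15.83 → 16 kt.

16 kt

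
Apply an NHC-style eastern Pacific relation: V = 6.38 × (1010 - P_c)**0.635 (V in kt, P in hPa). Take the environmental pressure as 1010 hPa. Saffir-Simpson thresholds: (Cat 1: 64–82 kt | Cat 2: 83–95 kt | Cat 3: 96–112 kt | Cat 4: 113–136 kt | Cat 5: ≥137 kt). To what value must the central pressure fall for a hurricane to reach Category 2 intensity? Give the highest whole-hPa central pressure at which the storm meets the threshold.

953 hPa

Category 2 begins at V = 83 kt.
Required ΔP = (83/6.38)^(1/0.635) = 13.009^1.575 ≈ 56.85 hPa.
P_c ≤ 1010 − 56.85 = 953.15, so the highest integer P_c is 953 hPa.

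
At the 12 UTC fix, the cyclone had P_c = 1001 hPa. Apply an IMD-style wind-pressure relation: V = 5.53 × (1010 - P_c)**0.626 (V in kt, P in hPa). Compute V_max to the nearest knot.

ΔP = 1010 − 1001 = 9 hPa.
9^0.626 ≈ 3.957.
V ≈ 5.53 × 3.957 ≈ 21.9 kt.

22 kt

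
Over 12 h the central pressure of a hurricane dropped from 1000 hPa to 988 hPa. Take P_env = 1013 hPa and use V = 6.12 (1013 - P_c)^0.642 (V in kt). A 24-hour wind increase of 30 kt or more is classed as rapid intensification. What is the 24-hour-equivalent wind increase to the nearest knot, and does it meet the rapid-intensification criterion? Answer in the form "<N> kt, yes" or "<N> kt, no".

V₁: ΔP = 13, V ≈ 6.12 × 13^0.642 ≈ 31.76 kt.
V₂: ΔP = 25, V ≈ 6.12 × 25^0.642 ≈ 48.33 kt.
ΔV over 12 h = 16.57 kt → 24 h equivalent = 16.57 × 24/12 ≈ 33.14 kt.
33 kt ≥ 30 kt ⇒ rapid intensification.

33 kt, yes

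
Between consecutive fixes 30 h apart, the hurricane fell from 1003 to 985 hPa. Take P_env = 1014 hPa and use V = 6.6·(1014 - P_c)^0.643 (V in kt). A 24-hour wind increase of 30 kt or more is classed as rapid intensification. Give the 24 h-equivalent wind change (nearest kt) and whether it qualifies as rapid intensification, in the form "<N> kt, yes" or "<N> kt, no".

21 kt, no

V₁: ΔP = 11, V ≈ 6.6 × 11^0.643 ≈ 30.84 kt.
V₂: ΔP = 29, V ≈ 6.6 × 29^0.643 ≈ 57.53 kt.
ΔV over 30 h = 26.69 kt → 24 h equivalent = 26.69 × 24/30 ≈ 21.35 kt.
21 kt < 30 kt ⇒ not rapid intensification.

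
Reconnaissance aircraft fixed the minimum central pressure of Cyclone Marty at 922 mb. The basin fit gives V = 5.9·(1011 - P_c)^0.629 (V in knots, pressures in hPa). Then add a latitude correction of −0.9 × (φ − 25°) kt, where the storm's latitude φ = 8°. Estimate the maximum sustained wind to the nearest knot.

115 kt

ΔP = 1011 − 922 = 89 mb.
89^0.629 ≈ 16.833.
V ≈ 5.9 × 16.833 ≈ 99.3 kt.
Latitude correction: −0.9 × (8 − 25) = 15.3 kt.
Corrected V ≈ 114.6 kt → 115 kt.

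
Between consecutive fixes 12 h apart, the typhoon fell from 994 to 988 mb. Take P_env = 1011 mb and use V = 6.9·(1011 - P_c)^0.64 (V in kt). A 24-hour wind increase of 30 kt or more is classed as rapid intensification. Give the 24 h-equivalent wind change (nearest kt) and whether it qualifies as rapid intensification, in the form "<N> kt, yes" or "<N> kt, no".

18 kt, no

V₁: ΔP = 17, V ≈ 6.9 × 17^0.64 ≈ 42.30 kt.
V₂: ΔP = 23, V ≈ 6.9 × 23^0.64 ≈ 51.33 kt.
ΔV over 12 h = 9.03 kt → 24 h equivalent = 9.03 × 24/12 ≈ 18.06 kt.
18 kt < 30 kt ⇒ not rapid intensification.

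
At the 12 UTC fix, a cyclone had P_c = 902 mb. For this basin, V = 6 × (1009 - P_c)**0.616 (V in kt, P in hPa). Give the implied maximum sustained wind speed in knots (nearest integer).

107 kt

ΔP = 1009 − 902 = 107 mb.
107^0.616 ≈ 17.787.
V ≈ 6 × 17.787 ≈ 106.7 kt.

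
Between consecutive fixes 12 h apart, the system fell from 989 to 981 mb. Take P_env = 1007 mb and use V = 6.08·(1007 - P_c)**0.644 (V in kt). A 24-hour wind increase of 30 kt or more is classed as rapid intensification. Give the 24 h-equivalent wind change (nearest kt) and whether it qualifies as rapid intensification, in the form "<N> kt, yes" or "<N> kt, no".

21 kt, no

V₁: ΔP = 18, V ≈ 6.08 × 18^0.644 ≈ 39.11 kt.
V₂: ΔP = 26, V ≈ 6.08 × 26^0.644 ≈ 49.56 kt.
ΔV over 12 h = 10.45 kt → 24 h equivalent = 10.45 × 24/12 ≈ 20.90 kt.
21 kt < 30 kt ⇒ not rapid intensification.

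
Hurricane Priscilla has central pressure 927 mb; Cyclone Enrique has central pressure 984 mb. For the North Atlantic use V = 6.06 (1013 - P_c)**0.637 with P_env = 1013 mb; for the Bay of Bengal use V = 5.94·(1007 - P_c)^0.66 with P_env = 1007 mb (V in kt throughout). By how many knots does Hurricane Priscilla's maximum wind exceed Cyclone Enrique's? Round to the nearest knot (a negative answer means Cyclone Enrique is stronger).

Hurricane Priscilla: ΔP = 86; V ≈ 6.06 × 86^0.637 ≈ 103.45 kt.
Cyclone Enrique: ΔP = 23; V ≈ 5.94 × 23^0.66 ≈ 47.05 kt.
Difference ≈ 103.45 − 47.05 = 56.40 → 56 kt.

56 kt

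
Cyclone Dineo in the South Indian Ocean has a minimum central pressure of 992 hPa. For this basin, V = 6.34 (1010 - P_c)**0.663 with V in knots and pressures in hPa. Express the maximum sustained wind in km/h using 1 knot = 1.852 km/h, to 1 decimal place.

79.8 km/h

ΔP = 1010 − 992 = 18 hPa.
V ≈ 6.34 × 18^0.663 = 6.34 × 6.796 ≈ 43.086 kt.
43.086 × 1.852 ≈ 79.80 km/h → 79.8 km/h.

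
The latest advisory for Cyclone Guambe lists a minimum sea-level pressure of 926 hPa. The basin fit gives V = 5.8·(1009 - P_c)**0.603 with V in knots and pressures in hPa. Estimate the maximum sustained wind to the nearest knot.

83 kt

ΔP = 1009 − 926 = 83 hPa.
83^0.603 ≈ 14.362.
V ≈ 5.8 × 14.362 ≈ 83.3 kt.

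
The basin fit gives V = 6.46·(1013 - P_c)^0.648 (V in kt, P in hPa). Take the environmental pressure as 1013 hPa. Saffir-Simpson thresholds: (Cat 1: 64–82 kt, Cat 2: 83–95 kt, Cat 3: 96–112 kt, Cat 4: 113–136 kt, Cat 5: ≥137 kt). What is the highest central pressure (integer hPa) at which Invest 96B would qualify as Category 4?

930 hPa

Category 4 begins at V = 113 kt.
Required ΔP = (113/6.46)^(1/0.648) = 17.492^1.543 ≈ 82.79 hPa.
P_c ≤ 1013 − 82.79 = 930.21, so the highest integer P_c is 930 hPa.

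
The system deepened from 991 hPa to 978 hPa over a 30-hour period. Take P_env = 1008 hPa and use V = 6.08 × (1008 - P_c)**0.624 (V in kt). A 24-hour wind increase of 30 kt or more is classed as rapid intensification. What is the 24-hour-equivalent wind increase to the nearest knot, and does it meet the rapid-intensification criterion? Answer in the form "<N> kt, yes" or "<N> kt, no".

V₁: ΔP = 17, V ≈ 6.08 × 17^0.624 ≈ 35.62 kt.
V₂: ΔP = 30, V ≈ 6.08 × 30^0.624 ≈ 50.77 kt.
ΔV over 30 h = 15.15 kt → 24 h equivalent = 15.15 × 24/30 ≈ 12.12 kt.
12 kt < 30 kt ⇒ not rapid intensification.

12 kt, no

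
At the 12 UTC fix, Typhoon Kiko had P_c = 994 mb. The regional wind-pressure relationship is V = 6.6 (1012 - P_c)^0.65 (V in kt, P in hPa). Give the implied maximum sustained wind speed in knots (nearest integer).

ΔP = 1012 − 994 = 18 mb.
18^0.65 ≈ 6.545.
V ≈ 6.6 × 6.545 ≈ 43.2 kt.

43 kt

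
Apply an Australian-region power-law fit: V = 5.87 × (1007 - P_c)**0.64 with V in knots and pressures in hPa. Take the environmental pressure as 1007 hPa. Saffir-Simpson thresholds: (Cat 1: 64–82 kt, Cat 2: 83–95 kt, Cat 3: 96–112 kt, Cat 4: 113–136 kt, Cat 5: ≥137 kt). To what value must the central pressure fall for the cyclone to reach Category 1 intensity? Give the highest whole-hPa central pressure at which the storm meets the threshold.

965 hPa

Category 1 begins at V = 64 kt.
Required ΔP = (64/5.87)^(1/0.64) = 10.903^1.562 ≈ 41.80 hPa.
P_c ≤ 1007 − 41.80 = 965.20, so the highest integer P_c is 965 hPa.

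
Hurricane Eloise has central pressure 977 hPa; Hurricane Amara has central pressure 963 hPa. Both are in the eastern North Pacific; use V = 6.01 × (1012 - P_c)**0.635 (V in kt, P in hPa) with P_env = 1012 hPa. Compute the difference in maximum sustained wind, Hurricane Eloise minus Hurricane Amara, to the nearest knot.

-14 kt

Hurricane Eloise: ΔP = 35; V ≈ 6.01 × 35^0.635 ≈ 57.46 kt.
Hurricane Amara: ΔP = 49; V ≈ 6.01 × 49^0.635 ≈ 71.15 kt.
Difference ≈ 57.46 − 71.15 = -13.69 → -14 kt.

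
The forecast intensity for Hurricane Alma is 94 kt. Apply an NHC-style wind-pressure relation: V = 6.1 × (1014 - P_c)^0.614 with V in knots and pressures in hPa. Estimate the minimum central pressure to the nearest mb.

928 mb

ΔP = (V / 6.1)^(1/0.614) = (94/6.1)^1.629.
94/6.1 = 15.410; 15.410^1.629 ≈ 86.01 mb.
P_c = 1014 − 86.01 = 927.99 ≈ 928 mb.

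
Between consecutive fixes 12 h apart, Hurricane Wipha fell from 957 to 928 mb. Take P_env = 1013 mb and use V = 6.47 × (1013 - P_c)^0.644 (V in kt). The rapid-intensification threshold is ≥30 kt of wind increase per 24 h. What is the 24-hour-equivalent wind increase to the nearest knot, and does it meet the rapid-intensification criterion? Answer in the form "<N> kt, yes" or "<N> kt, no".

V₁: ΔP = 56, V ≈ 6.47 × 56^0.644 ≈ 86.44 kt.
V₂: ΔP = 85, V ≈ 6.47 × 85^0.644 ≈ 113.10 kt.
ΔV over 12 h = 26.66 kt → 24 h equivalent = 26.66 × 24/12 ≈ 53.32 kt.
53 kt ≥ 30 kt ⇒ rapid intensification.

53 kt, yes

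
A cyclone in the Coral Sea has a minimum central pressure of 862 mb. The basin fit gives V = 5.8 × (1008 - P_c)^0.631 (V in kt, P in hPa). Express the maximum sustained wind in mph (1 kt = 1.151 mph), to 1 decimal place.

155.0 mph

ΔP = 1008 − 862 = 146 mb.
V ≈ 5.8 × 146^0.631 = 5.8 × 23.212 ≈ 134.628 kt.
134.628 × 1.151 ≈ 154.96 mph → 155.0 mph.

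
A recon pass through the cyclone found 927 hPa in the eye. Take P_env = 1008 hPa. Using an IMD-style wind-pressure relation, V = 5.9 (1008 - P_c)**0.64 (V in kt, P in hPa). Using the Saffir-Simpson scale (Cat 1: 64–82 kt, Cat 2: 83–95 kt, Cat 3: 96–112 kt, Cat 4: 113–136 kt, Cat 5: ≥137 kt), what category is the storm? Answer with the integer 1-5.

ΔP = 1008 − 927 = 81 hPa.
V ≈ 5.9 × 81^0.64 = 5.9 × 16.65 ≈ 98 kt.
98 kt falls in the Category 3 band.

3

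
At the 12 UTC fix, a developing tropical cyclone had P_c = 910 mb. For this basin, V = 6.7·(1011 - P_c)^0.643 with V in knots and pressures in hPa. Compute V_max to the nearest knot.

130 kt

ΔP = 1011 − 910 = 101 mb.
101^0.643 ≈ 19.444.
V ≈ 6.7 × 19.444 ≈ 130.3 kt.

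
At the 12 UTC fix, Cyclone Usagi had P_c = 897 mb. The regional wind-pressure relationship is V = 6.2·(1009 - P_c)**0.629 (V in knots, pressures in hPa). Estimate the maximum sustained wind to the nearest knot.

ΔP = 1009 − 897 = 112 mb.
112^0.629 ≈ 19.452.
V ≈ 6.2 × 19.452 ≈ 120.6 kt.

121 kt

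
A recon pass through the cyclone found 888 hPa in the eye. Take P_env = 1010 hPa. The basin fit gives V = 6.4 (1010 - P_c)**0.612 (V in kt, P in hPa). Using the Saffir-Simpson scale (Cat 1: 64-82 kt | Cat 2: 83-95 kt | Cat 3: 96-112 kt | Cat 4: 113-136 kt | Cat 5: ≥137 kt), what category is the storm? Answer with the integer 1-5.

ΔP = 1010 − 888 = 122 hPa.
V ≈ 6.4 × 122^0.612 = 6.4 × 18.92 ≈ 121 kt.
121 kt falls in the Category 4 band.

4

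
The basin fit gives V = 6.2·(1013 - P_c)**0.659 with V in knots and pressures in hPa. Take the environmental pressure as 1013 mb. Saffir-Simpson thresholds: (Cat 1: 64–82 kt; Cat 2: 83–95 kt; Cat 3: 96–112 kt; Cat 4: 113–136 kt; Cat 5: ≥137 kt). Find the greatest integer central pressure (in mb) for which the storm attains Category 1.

Category 1 begins at V = 64 kt.
Required ΔP = (64/6.2)^(1/0.659) = 10.323^1.517 ≈ 34.54 mb.
P_c ≤ 1013 − 34.54 = 978.46, so the highest integer P_c is 978 mb.

978 mb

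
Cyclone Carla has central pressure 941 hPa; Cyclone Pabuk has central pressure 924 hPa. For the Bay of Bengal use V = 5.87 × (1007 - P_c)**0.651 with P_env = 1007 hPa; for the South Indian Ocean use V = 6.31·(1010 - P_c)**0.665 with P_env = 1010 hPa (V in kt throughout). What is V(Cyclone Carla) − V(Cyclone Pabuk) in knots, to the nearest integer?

Cyclone Carla: ΔP = 66; V ≈ 5.87 × 66^0.651 ≈ 89.78 kt.
Cyclone Pabuk: ΔP = 86; V ≈ 6.31 × 86^0.665 ≈ 122.03 kt.
Difference ≈ 89.78 − 122.03 = -32.25 → -32 kt.

-32 kt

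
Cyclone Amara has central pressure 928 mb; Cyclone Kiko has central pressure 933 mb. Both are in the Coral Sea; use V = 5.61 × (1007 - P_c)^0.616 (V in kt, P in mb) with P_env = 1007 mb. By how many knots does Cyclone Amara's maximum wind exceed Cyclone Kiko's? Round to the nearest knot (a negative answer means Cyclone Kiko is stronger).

3 kt

Cyclone Amara: ΔP = 79; V ≈ 5.61 × 79^0.616 ≈ 82.78 kt.
Cyclone Kiko: ΔP = 74; V ≈ 5.61 × 74^0.616 ≈ 79.51 kt.
Difference ≈ 82.78 − 79.51 = 3.27 → 3 kt.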